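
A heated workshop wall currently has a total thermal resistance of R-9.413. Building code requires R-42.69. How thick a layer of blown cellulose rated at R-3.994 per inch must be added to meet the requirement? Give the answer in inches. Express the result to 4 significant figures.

ΔR = 42.69 − 9.413 = 33.277 ft²·°F·h/BTU
L = ΔR / (R/in) = 33.277/3.994 = 8.3317 in

8.332 in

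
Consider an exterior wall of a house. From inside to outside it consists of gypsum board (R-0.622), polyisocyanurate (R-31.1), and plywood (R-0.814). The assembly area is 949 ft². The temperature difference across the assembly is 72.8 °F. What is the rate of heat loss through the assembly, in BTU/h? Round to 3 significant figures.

R_total = 0.622 + 31.1 + 0.814 = 32.54 ft²·°F·h/BTU
Q = A·ΔT/R = 949 × 72.8 / 32.54 = 2123 BTU/h

2120 BTU/h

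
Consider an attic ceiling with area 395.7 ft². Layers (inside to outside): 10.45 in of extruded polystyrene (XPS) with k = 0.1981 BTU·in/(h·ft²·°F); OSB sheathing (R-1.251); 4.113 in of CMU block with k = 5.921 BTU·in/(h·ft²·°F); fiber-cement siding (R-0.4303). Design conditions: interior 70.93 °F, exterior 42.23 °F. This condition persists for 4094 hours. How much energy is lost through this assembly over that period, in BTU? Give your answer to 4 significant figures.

843400 BTU

10.45/0.1981 = 52.751
4.113/5.921 = 0.69465
R_total = 52.751 + 1.251 + 0.69465 + 0.4303 = 55.127 ft²·°F·h/BTU
Q = 395.7 × (70.93 − 42.23) / 55.127 = 206.01 BTU/h
E = 206.01 × 4094 = 843390 BTU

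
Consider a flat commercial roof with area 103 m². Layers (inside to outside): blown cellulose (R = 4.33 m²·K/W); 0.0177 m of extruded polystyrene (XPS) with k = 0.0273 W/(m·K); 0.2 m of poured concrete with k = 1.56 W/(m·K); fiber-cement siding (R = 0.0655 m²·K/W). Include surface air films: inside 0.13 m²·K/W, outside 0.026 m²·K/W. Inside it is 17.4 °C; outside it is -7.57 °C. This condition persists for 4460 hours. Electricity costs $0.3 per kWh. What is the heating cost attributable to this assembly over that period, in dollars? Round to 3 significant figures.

646 dollars

0.0177/0.0273 = 0.6484
0.2/1.56 = 0.1282
R_total = 0.13 + 4.33 + 0.6484 + 0.1282 + 0.0655 + 0.026 = 5.328 m²·K/W
Q = 103 × (17.4 − (-7.57)) / 5.328 = 482.7 W
E = 482.7 W × 4460 h / 1000 = 2153 kWh
Cost = 2153 × 0.3 = $645.9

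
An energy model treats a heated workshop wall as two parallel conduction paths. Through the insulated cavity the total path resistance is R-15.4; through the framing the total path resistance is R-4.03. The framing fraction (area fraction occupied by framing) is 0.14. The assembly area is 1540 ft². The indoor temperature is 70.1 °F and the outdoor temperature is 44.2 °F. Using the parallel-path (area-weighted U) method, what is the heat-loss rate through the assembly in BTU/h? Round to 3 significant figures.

U_eff = 0.86/15.4 + 0.14/4.03 = 0.05584 + 0.03474 = 0.09058
R_eff = 1/U_eff = 11.04 ft²·°F·h/BTU
Q = 1540 × (70.1 − 44.2) / 11.04 = 3613 BTU/h

3610 BTU/h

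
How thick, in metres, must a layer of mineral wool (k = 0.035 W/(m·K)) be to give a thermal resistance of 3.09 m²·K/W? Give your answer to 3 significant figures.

L = R·k = 3.09 × 0.035 = 0.1082 m

0.108 m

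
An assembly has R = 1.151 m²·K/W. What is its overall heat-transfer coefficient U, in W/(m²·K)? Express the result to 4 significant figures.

U = 1/R = 1/1.151 = 0.86881

0.8688 W/(m²·K)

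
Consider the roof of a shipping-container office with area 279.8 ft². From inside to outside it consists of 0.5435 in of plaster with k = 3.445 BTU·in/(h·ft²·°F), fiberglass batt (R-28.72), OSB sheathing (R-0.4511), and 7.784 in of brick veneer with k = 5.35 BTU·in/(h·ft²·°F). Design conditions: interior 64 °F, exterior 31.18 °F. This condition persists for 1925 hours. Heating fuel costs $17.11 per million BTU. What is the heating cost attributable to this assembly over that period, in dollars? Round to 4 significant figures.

9.825 dollars

0.5435/3.445 = 0.15776
7.784/5.35 = 1.455
R_total = 0.15776 + 28.72 + 0.4511 + 1.455 = 30.784 ft²·°F·h/BTU
Q = 279.8 × (64 − 31.18) / 30.784 = 298.31 BTU/h
E = 298.31 × 1925 = 574240 BTU
Cost = 574240/10⁶ × 17.11 = $9.8253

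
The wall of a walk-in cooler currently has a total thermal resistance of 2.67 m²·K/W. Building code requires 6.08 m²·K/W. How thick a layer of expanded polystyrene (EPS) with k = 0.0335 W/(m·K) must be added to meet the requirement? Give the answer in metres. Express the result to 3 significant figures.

0.114 m

ΔR = 6.08 − 2.67 = 3.41 m²·K/W
L = ΔR × k = 3.41 × 0.0335 = 0.1142 m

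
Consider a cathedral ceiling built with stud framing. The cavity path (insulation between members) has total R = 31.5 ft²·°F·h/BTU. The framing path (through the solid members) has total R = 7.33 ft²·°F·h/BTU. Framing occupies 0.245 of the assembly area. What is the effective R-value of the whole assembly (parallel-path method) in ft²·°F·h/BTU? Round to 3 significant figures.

U_eff = 0.755/31.5 + 0.245/7.33 = 0.02397 + 0.03342 = 0.05739
R_eff = 1/U_eff = 17.42 ft²·°F·h/BTU

17.4 ft²·°F·h/BTU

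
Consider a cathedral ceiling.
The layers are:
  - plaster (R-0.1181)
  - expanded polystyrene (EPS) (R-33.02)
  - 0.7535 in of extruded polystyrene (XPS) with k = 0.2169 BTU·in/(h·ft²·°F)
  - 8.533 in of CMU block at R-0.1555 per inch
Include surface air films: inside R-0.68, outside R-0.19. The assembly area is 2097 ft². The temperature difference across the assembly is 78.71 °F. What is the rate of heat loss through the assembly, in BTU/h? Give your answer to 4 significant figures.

4253 BTU/h

0.7535/0.2169 = 3.474
8.533 × 0.1555 = 1.3269
R_total = 0.68 + 0.1181 + 33.02 + 3.474 + 1.3269 + 0.19 = 38.809 ft²·°F·h/BTU
Q = A·ΔT/R = 2097 × 78.71 / 38.809 = 4253 BTU/h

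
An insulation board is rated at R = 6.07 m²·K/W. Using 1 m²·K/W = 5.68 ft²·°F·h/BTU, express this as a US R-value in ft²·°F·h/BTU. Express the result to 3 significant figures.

34.5 ft²·°F·h/BTU

R_US = 6.07 × 5.68 = 34.48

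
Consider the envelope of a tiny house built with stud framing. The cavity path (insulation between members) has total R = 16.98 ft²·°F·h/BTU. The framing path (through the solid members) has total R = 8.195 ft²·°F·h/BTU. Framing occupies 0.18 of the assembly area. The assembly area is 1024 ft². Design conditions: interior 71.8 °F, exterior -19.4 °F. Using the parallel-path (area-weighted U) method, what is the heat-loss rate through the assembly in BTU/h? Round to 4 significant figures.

U_eff = 0.82/16.98 + 0.18/8.195 = 0.048292 + 0.021965 = 0.070257
R_eff = 1/U_eff = 14.234 ft²·°F·h/BTU
Q = 1024 × (71.8 − (-19.4)) / 14.234 = 6561.2 BTU/h

6561 BTU/h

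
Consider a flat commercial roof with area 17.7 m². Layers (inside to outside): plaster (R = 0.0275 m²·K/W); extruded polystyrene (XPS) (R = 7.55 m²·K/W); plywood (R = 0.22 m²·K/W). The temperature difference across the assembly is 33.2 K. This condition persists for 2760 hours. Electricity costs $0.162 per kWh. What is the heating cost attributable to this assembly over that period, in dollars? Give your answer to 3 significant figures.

R_total = 0.0275 + 7.55 + 0.22 = 7.797 m²·K/W
Q = 17.7 × 33.2 / 7.797 = 75.36 W
E = 75.36 W × 2760 h / 1000 = 208 kWh
Cost = 208 × 0.162 = $33.7

33.7 dollars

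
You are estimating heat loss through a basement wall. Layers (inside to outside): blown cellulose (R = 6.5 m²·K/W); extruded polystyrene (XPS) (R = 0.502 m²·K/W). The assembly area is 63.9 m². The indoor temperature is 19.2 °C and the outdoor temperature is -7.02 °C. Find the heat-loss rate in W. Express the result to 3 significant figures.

R_total = 6.5 + 0.502 = 7.002 m²·K/W
Q = A·ΔT/R = 63.9 × (19.2 − (-7.02)) / 7.002 = 239.3 W

239 W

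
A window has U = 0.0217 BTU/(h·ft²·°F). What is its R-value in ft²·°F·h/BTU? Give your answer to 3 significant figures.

R = 1/U = 1/0.0217 = 46.08

46.1 ft²·°F·h/BTU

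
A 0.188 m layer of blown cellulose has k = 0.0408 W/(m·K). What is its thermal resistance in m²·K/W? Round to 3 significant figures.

R = L/k = 0.188/0.0408 = 4.608 m²·K/W

4.61 m²·K/W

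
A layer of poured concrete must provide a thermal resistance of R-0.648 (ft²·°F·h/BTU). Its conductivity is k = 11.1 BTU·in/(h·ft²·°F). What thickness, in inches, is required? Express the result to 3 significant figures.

L = R × k = 0.648 × 11.1 = 7.193 in

7.19 in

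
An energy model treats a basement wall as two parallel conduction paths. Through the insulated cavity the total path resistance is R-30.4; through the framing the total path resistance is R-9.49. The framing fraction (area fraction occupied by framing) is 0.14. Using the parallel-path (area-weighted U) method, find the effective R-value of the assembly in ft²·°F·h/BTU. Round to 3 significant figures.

23.2 ft²·°F·h/BTU

U_eff = 0.86/30.4 + 0.14/9.49 = 0.02829 + 0.01475 = 0.04304
R_eff = 1/U_eff = 23.23 ft²·°F·h/BTU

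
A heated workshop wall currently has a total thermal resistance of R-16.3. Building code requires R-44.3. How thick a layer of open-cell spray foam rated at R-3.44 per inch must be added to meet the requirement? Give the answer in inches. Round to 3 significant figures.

8.14 in

ΔR = 44.3 − 16.3 = 28 ft²·°F·h/BTU
L = ΔR / (R/in) = 28/3.44 = 8.14 in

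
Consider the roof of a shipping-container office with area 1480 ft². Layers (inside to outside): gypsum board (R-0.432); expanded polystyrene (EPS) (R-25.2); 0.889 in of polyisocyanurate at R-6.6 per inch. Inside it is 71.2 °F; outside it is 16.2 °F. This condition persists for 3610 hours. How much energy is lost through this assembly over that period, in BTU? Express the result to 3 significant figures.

0.889 × 6.6 = 5.867
R_total = 0.432 + 25.2 + 5.867 = 31.5 ft²·°F·h/BTU
Q = 1480 × (71.2 − 16.2) / 31.5 = 2584 BTU/h
E = 2584 × 3610 = 9329000 BTU

9330000 BTU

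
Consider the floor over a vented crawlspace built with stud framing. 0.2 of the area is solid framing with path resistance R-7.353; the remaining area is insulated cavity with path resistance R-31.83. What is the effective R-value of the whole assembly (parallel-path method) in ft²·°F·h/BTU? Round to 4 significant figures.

U_eff = 0.8/31.83 + 0.2/7.353 = 0.025134 + 0.0272 = 0.052333
R_eff = 1/U_eff = 19.108 ft²·°F·h/BTU

19.11 ft²·°F·h/BTU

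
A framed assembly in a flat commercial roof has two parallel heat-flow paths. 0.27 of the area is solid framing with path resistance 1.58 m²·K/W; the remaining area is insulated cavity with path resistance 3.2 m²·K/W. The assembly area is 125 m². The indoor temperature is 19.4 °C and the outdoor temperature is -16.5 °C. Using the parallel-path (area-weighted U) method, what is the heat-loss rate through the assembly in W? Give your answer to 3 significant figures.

1790 W

U_eff = 0.73/3.2 + 0.27/1.58 = 0.2281 + 0.1709 = 0.399
R_eff = 1/U_eff = 2.506 m²·K/W
Q = 125 × (19.4 − (-16.5)) / 2.506 = 1791 W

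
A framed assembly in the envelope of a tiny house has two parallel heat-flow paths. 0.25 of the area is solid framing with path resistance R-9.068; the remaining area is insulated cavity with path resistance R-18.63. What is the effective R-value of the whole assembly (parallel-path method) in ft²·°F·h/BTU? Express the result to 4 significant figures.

14.74 ft²·°F·h/BTU

U_eff = 0.75/18.63 + 0.25/9.068 = 0.040258 + 0.027569 = 0.067827
R_eff = 1/U_eff = 14.743 ft²·°F·h/BTU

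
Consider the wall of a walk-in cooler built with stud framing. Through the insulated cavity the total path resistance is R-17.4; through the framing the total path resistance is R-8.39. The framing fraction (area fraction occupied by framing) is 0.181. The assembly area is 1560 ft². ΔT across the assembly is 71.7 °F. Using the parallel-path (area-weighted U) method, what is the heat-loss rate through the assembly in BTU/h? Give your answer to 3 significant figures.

U_eff = 0.819/17.4 + 0.181/8.39 = 0.04707 + 0.02157 = 0.06864
R_eff = 1/U_eff = 14.57 ft²·°F·h/BTU
Q = 1560 × 71.7 / 14.57 = 7678 BTU/h

7680 BTU/h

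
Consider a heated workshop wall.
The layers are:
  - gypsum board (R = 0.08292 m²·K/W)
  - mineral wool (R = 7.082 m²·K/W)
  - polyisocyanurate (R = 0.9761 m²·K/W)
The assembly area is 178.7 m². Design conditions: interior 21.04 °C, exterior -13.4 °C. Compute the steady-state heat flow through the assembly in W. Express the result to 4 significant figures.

756.0 W

R_total = 0.08292 + 7.082 + 0.9761 = 8.141 m²·K/W
Q = A·ΔT/R = 178.7 × (21.04 − (-13.4)) / 8.141 = 755.98 W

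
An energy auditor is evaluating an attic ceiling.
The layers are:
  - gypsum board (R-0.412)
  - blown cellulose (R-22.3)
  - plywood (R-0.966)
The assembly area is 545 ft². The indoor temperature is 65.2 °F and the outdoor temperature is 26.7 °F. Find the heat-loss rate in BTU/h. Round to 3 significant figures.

R_total = 0.412 + 22.3 + 0.966 = 23.68 ft²·°F·h/BTU
Q = A·ΔT/R = 545 × (65.2 − 26.7) / 23.68 = 886.2 BTU/h

886 BTU/h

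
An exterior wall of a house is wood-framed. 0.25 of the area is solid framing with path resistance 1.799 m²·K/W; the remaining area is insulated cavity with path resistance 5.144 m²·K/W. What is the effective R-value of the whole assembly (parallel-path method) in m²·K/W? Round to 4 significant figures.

3.512 m²·K/W

U_eff = 0.75/5.144 + 0.25/1.799 = 0.1458 + 0.13897 = 0.28477
R_eff = 1/U_eff = 3.5116 m²·K/W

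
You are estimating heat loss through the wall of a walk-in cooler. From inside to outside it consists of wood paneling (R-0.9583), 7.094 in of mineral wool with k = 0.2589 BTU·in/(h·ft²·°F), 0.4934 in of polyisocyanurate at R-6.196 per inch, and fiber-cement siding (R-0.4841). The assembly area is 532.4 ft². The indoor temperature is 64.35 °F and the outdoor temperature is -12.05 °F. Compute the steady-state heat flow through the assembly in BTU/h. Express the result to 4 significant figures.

1275 BTU/h

7.094/0.2589 = 27.401
0.4934 × 6.196 = 3.0571
R_total = 0.9583 + 27.401 + 3.0571 + 0.4841 = 31.9 ft²·°F·h/BTU
Q = A·ΔT/R = 532.4 × (64.35 − (-12.05)) / 31.9 = 1275.1 BTU/h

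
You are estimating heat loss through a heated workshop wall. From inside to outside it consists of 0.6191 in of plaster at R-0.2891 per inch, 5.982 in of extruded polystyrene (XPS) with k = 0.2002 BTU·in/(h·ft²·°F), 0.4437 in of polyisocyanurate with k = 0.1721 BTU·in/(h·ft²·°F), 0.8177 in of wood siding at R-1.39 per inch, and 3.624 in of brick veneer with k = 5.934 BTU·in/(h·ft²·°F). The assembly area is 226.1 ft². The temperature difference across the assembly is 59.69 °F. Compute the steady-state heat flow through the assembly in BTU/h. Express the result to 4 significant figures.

0.6191 × 0.2891 = 0.17898
5.982/0.2002 = 29.88
0.4437/0.1721 = 2.5782
0.8177 × 1.39 = 1.1366
3.624/5.934 = 0.61072
R_total = 0.17898 + 29.88 + 2.5782 + 1.1366 + 0.61072 = 34.385 ft²·°F·h/BTU
Q = A·ΔT/R = 226.1 × 59.69 / 34.385 = 392.5 BTU/h

392.5 BTU/h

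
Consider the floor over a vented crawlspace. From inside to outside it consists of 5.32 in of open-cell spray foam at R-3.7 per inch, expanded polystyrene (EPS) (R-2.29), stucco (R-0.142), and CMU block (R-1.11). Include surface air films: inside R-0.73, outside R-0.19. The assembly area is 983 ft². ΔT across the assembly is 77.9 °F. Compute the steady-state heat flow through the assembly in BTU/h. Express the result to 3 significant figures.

5.32 × 3.7 = 19.68
R_total = 0.73 + 19.68 + 2.29 + 0.142 + 1.11 + 0.19 = 24.15 ft²·°F·h/BTU
Q = A·ΔT/R = 983 × 77.9 / 24.15 = 3171 BTU/h

3170 BTU/h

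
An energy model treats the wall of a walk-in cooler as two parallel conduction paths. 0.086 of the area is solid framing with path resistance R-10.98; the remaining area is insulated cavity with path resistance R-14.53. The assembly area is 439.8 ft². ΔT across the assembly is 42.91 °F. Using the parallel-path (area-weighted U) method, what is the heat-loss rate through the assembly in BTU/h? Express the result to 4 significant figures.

1335 BTU/h

U_eff = 0.914/14.53 + 0.086/10.98 = 0.062904 + 0.0078324 = 0.070737
R_eff = 1/U_eff = 14.137 ft²·°F·h/BTU
Q = 439.8 × 42.91 / 14.137 = 1334.9 BTU/h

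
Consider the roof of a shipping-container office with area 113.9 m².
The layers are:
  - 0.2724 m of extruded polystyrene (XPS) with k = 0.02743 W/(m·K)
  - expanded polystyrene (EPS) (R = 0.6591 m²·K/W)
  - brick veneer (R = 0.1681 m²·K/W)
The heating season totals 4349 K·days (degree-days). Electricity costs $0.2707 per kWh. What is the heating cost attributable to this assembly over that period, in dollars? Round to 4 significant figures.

0.2724/0.02743 = 9.9307
R_total = 9.9307 + 0.6591 + 0.1681 = 10.758 m²·K/W
E = A × HDD × 24 / R / 1000 = 113.9 × 4349 × 24 / 10.758 / 1000 = 1105.1 kWh
Cost = 1105.1 × 0.2707 = $299.15

299.1 dollars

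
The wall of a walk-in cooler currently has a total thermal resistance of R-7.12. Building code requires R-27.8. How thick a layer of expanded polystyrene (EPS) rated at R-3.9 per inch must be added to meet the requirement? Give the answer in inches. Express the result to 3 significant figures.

5.30 in

ΔR = 27.8 − 7.12 = 20.68 ft²·°F·h/BTU
L = ΔR / (R/in) = 20.68/3.9 = 5.303 in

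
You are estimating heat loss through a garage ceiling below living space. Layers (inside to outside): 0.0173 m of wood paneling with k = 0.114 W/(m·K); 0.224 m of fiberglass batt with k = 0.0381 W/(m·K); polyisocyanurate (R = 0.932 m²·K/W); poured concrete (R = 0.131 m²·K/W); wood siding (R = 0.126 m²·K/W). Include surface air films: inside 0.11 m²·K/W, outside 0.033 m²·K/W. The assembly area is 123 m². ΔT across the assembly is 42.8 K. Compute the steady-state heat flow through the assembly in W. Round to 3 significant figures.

715 W

0.0173/0.114 = 0.1518
0.224/0.0381 = 5.879
R_total = 0.11 + 0.1518 + 5.879 + 0.932 + 0.131 + 0.126 + 0.033 = 7.363 m²·K/W
Q = A·ΔT/R = 123 × 42.8 / 7.363 = 715 W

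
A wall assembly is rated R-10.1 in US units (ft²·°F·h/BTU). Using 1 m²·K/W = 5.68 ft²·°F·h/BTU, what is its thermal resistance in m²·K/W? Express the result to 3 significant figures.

R_SI = 10.1/5.68 = 1.778

1.78 m²·K/W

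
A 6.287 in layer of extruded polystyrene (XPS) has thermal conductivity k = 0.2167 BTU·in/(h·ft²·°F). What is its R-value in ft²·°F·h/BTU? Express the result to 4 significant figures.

R = L/k = 6.287/0.2167 = 29.012 ft²·°F·h/BTU

29.01 ft²·°F·h/BTU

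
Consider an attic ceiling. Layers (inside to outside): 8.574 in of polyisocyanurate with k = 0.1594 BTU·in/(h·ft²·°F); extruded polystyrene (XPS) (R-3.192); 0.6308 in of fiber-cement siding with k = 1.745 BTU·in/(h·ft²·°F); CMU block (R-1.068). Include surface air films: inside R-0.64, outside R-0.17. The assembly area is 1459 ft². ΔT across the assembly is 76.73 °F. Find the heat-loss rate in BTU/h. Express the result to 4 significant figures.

8.574/0.1594 = 53.789
0.6308/1.745 = 0.36149
R_total = 0.64 + 53.789 + 3.192 + 0.36149 + 1.068 + 0.17 = 59.221 ft²·°F·h/BTU
Q = A·ΔT/R = 1459 × 76.73 / 59.221 = 1890.4 BTU/h

1890 BTU/h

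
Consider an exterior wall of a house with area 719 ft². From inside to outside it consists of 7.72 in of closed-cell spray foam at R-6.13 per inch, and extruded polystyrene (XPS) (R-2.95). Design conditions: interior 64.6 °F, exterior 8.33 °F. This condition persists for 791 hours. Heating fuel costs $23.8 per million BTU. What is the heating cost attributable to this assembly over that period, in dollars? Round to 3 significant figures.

15.2 dollars

7.72 × 6.13 = 47.32
R_total = 47.32 + 2.95 = 50.27 ft²·°F·h/BTU
Q = 719 × (64.6 − 8.33) / 50.27 = 804.8 BTU/h
E = 804.8 × 791 = 636600 BTU
Cost = 636600/10⁶ × 23.8 = $15.15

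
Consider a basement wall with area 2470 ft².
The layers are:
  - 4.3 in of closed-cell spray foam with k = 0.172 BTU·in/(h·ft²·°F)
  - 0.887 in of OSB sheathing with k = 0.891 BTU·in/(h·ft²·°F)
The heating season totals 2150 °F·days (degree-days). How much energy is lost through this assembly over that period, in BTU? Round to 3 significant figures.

4900000 BTU

4.3/0.172 = 25
0.887/0.891 = 0.9955
R_total = 25 + 0.9955 = 26 ft²·°F·h/BTU
E = A × HDD × 24 / R = 2470 × 2150 × 24 / 26 = 4903000 BTU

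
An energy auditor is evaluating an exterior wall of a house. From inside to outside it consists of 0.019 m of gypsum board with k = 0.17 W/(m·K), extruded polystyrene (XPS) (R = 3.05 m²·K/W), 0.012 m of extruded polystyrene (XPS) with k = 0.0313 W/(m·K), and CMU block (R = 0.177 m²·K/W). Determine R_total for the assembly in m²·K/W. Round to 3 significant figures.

3.72 m²·K/W

0.019/0.17 = 0.1118
0.012/0.0313 = 0.3834
R_total = 0.1118 + 3.05 + 0.3834 + 0.177 = 3.722 m²·K/W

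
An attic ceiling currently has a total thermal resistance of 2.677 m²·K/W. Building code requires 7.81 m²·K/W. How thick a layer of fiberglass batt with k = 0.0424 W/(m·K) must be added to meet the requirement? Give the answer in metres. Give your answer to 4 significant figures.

ΔR = 7.81 − 2.677 = 5.133 m²·K/W
L = ΔR × k = 5.133 × 0.0424 = 0.21764 m

0.2176 m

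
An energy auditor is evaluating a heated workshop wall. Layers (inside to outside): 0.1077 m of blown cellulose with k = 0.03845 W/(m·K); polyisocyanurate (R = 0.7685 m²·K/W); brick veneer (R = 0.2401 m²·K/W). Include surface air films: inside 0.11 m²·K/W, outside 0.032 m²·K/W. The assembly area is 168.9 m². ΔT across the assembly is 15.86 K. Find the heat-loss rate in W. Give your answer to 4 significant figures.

677.9 W

0.1077/0.03845 = 2.801
R_total = 0.11 + 2.801 + 0.7685 + 0.2401 + 0.032 = 3.9516 m²·K/W
Q = A·ΔT/R = 168.9 × 15.86 / 3.9516 = 677.88 W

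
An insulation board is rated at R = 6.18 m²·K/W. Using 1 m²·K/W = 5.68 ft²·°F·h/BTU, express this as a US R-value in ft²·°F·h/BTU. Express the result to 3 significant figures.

35.1 ft²·°F·h/BTU

R_US = 6.18 × 5.68 = 35.1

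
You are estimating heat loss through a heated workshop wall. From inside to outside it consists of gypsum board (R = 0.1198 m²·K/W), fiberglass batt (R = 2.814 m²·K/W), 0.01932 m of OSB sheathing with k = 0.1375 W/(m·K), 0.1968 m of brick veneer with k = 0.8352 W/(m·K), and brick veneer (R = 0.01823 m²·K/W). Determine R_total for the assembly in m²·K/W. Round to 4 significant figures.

3.328 m²·K/W

0.01932/0.1375 = 0.14051
0.1968/0.8352 = 0.23563
R_total = 0.1198 + 2.814 + 0.14051 + 0.23563 + 0.01823 = 3.3282 m²·K/W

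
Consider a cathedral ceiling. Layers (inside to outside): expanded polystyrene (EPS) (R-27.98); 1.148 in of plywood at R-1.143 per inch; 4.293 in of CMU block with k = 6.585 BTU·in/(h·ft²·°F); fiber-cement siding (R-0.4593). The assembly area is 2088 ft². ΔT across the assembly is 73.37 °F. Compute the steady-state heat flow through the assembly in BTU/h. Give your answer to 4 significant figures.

5039 BTU/h

1.148 × 1.143 = 1.3122
4.293/6.585 = 0.65194
R_total = 27.98 + 1.3122 + 0.65194 + 0.4593 = 30.403 ft²·°F·h/BTU
Q = A·ΔT/R = 2088 × 73.37 / 30.403 = 5038.8 BTU/h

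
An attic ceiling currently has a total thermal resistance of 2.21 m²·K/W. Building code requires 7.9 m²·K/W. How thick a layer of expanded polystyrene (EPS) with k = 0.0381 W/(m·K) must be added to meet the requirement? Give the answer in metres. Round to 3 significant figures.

0.217 m

ΔR = 7.9 − 2.21 = 5.69 m²·K/W
L = ΔR × k = 5.69 × 0.0381 = 0.2168 m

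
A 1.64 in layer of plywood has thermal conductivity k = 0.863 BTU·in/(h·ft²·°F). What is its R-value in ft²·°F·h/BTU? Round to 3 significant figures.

R = L/k = 1.64/0.863 = 1.9 ft²·°F·h/BTU

1.90 ft²·°F·h/BTU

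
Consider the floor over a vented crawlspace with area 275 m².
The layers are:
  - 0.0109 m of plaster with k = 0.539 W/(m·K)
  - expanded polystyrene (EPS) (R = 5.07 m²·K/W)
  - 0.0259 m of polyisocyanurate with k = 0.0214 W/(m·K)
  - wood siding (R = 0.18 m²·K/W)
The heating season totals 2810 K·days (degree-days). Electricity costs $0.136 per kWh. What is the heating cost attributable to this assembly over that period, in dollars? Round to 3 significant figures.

389 dollars

0.0109/0.539 = 0.02022
0.0259/0.0214 = 1.21
R_total = 0.02022 + 5.07 + 1.21 + 0.18 = 6.481 m²·K/W
E = A × HDD × 24 / R / 1000 = 275 × 2810 × 24 / 6.481 / 1000 = 2862 kWh
Cost = 2862 × 0.136 = $389.2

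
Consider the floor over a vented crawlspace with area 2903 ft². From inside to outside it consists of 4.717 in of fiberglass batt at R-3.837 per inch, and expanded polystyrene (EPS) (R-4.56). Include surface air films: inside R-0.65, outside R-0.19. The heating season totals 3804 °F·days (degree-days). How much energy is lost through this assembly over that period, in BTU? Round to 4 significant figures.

11280000 BTU

4.717 × 3.837 = 18.099
R_total = 0.65 + 18.099 + 4.56 + 0.19 = 23.499 ft²·°F·h/BTU
E = A × HDD × 24 / R = 2903 × 3804 × 24 / 23.499 = 11278000 BTU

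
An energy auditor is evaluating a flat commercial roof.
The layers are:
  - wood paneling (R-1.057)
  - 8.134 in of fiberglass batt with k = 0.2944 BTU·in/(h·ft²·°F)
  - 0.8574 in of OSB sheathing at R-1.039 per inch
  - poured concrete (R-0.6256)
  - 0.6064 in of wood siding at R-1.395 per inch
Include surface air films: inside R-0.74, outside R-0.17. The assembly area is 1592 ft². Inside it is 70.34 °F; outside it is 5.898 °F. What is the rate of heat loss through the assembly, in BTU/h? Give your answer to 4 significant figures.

8.134/0.2944 = 27.629
0.8574 × 1.039 = 0.89084
0.6064 × 1.395 = 0.84593
R_total = 0.74 + 1.057 + 27.629 + 0.89084 + 0.6256 + 0.84593 + 0.17 = 31.958 ft²·°F·h/BTU
Q = A·ΔT/R = 1592 × (70.34 − 5.898) / 31.958 = 3210.2 BTU/h

3210 BTU/h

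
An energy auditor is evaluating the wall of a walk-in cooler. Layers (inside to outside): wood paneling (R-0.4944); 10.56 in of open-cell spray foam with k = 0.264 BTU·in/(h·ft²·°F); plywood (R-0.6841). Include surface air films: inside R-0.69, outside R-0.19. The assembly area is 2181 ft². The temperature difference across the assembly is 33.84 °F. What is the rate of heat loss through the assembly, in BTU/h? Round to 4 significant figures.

1755 BTU/h

10.56/0.264 = 40
R_total = 0.69 + 0.4944 + 40 + 0.6841 + 0.19 = 42.059 ft²·°F·h/BTU
Q = A·ΔT/R = 2181 × 33.84 / 42.059 = 1754.8 BTU/h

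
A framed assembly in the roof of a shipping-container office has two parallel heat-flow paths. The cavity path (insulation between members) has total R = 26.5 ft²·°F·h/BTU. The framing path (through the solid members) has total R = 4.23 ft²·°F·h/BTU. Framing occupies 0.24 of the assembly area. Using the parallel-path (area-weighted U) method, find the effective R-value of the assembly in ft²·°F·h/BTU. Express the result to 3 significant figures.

11.7 ft²·°F·h/BTU

U_eff = 0.76/26.5 + 0.24/4.23 = 0.02868 + 0.05674 = 0.08542
R_eff = 1/U_eff = 11.71 ft²·°F·h/BTU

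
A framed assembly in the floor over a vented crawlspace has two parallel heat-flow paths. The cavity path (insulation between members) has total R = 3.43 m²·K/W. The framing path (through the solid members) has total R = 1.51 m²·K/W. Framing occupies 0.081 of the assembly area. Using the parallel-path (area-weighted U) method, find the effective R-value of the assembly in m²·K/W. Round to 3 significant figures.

3.11 m²·K/W

U_eff = 0.919/3.43 + 0.081/1.51 = 0.2679 + 0.05364 = 0.3216
R_eff = 1/U_eff = 3.11 m²·K/W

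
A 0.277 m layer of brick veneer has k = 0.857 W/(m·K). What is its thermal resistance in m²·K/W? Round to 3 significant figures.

0.323 m²·K/W

R = L/k = 0.277/0.857 = 0.3232 m²·K/W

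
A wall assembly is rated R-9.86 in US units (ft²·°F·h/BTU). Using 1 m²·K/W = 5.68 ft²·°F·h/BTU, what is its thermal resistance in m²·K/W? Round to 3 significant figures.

1.74 m²·K/W

R_SI = 9.86/5.68 = 1.736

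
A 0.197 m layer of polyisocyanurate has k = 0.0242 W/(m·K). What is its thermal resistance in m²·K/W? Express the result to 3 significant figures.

8.14 m²·K/W

R = L/k = 0.197/0.0242 = 8.14 m²·K/W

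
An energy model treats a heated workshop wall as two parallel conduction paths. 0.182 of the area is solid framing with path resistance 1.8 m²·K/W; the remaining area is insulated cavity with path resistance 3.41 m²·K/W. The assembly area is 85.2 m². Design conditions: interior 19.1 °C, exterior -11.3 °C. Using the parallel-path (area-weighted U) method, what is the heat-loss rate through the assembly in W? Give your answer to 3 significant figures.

883 W

U_eff = 0.818/3.41 + 0.182/1.8 = 0.2399 + 0.1011 = 0.341
R_eff = 1/U_eff = 2.933 m²·K/W
Q = 85.2 × (19.1 − (-11.3)) / 2.933 = 883.2 W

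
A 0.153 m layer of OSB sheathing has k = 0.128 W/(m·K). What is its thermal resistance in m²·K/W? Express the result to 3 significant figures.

R = L/k = 0.153/0.128 = 1.195 m²·K/W

1.20 m²·K/W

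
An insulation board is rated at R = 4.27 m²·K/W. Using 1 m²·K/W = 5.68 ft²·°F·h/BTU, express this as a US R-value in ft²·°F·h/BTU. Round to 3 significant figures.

24.3 ft²·°F·h/BTU

R_US = 4.27 × 5.68 = 24.25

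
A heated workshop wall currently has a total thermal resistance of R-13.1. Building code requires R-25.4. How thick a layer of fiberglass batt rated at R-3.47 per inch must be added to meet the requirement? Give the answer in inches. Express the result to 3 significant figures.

ΔR = 25.4 − 13.1 = 12.3 ft²·°F·h/BTU
L = ΔR / (R/in) = 12.3/3.47 = 3.545 in

3.54 in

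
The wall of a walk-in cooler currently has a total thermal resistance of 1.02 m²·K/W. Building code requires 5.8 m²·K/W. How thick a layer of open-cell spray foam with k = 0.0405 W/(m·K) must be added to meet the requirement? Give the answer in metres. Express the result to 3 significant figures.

0.194 m

ΔR = 5.8 − 1.02 = 4.78 m²·K/W
L = ΔR × k = 4.78 × 0.0405 = 0.1936 m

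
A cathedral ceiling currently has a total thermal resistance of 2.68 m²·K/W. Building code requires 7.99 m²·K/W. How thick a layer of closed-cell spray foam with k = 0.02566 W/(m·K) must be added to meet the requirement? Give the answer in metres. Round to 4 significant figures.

0.1363 m

ΔR = 7.99 − 2.68 = 5.31 m²·K/W
L = ΔR × k = 5.31 × 0.02566 = 0.13625 m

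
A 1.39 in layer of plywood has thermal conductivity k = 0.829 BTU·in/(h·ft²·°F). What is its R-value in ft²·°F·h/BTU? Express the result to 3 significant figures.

R = L/k = 1.39/0.829 = 1.677 ft²·°F·h/BTU

1.68 ft²·°F·h/BTU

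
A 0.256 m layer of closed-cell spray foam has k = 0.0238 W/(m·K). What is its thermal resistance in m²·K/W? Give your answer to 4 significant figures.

R = L/k = 0.256/0.0238 = 10.756 m²·K/W

10.76 m²·K/W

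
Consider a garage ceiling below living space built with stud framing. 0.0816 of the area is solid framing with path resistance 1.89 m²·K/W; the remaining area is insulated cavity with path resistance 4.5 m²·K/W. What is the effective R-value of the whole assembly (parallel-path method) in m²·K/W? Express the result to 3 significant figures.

U_eff = 0.9184/4.5 + 0.0816/1.89 = 0.2041 + 0.04317 = 0.2473
R_eff = 1/U_eff = 4.044 m²·K/W

4.04 m²·K/W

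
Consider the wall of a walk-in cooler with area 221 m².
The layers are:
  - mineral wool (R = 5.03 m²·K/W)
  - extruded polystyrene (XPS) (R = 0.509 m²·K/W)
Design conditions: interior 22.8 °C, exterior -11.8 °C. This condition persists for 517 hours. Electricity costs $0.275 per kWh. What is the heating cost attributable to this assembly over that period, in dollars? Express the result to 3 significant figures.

R_total = 5.03 + 0.509 = 5.539 m²·K/W
Q = 221 × (22.8 − (-11.8)) / 5.539 = 1381 W
E = 1381 W × 517 h / 1000 = 713.7 kWh
Cost = 713.7 × 0.275 = $196.3

196 dollars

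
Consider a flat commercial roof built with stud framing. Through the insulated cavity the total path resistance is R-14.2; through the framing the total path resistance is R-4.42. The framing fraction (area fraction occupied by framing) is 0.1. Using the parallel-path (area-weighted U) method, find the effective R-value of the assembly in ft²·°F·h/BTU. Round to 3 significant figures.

11.6 ft²·°F·h/BTU

U_eff = 0.9/14.2 + 0.1/4.42 = 0.06338 + 0.02262 = 0.086
R_eff = 1/U_eff = 11.63 ft²·°F·h/BTU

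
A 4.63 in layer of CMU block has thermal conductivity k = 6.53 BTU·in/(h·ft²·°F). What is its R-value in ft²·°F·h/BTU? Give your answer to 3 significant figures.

R = L/k = 4.63/6.53 = 0.709 ft²·°F·h/BTU

0.709 ft²·°F·h/BTU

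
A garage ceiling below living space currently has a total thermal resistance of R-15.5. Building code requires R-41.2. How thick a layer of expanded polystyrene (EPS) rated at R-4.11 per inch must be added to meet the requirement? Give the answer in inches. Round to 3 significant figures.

ΔR = 41.2 − 15.5 = 25.7 ft²·°F·h/BTU
L = ΔR / (R/in) = 25.7/4.11 = 6.253 in

6.25 in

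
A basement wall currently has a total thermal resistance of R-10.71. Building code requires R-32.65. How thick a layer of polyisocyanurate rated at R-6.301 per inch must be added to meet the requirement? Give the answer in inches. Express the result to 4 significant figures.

ΔR = 32.65 − 10.71 = 21.94 ft²·°F·h/BTU
L = ΔR / (R/in) = 21.94/6.301 = 3.482 in

3.482 in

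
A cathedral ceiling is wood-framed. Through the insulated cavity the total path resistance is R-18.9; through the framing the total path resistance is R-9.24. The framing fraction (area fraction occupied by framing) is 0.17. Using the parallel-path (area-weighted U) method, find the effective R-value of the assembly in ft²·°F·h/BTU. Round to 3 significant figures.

U_eff = 0.83/18.9 + 0.17/9.24 = 0.04392 + 0.0184 = 0.06231
R_eff = 1/U_eff = 16.05 ft²·°F·h/BTU

16.0 ft²·°F·h/BTU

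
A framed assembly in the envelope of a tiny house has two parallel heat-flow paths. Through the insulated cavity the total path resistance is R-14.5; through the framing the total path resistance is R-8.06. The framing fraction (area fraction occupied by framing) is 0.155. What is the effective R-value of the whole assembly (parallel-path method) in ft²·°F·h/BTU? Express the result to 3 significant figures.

12.9 ft²·°F·h/BTU

U_eff = 0.845/14.5 + 0.155/8.06 = 0.05828 + 0.01923 = 0.07751
R_eff = 1/U_eff = 12.9 ft²·°F·h/BTU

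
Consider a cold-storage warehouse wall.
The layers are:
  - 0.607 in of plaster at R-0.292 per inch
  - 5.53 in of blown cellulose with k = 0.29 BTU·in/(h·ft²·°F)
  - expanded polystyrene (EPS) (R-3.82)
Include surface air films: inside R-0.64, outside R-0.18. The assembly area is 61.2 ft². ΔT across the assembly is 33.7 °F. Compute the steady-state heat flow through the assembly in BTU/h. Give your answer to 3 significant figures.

0.607 × 0.292 = 0.1772
5.53/0.29 = 19.07
R_total = 0.64 + 0.1772 + 19.07 + 3.82 + 0.18 = 23.89 ft²·°F·h/BTU
Q = A·ΔT/R = 61.2 × 33.7 / 23.89 = 86.34 BTU/h

86.3 BTU/h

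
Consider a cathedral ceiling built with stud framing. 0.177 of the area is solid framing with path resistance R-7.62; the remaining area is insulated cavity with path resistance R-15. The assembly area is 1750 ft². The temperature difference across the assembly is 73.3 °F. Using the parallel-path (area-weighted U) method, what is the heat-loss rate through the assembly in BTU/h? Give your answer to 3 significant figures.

U_eff = 0.823/15 + 0.177/7.62 = 0.05487 + 0.02323 = 0.0781
R_eff = 1/U_eff = 12.8 ft²·°F·h/BTU
Q = 1750 × 73.3 / 12.8 = 10020 BTU/h

10000 BTU/h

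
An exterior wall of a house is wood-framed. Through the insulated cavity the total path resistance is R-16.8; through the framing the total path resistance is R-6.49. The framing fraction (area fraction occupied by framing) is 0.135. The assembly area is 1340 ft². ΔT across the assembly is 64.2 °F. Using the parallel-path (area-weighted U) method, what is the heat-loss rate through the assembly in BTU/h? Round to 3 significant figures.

6220 BTU/h

U_eff = 0.865/16.8 + 0.135/6.49 = 0.05149 + 0.0208 = 0.07229
R_eff = 1/U_eff = 13.83 ft²·°F·h/BTU
Q = 1340 × 64.2 / 13.83 = 6219 BTU/h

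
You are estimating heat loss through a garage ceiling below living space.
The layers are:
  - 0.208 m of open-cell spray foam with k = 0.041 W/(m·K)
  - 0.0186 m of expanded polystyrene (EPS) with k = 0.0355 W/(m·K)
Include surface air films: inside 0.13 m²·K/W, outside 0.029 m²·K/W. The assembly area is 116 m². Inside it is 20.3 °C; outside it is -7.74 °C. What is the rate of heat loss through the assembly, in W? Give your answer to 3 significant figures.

565 W

0.208/0.041 = 5.073
0.0186/0.0355 = 0.5239
R_total = 0.13 + 5.073 + 0.5239 + 0.029 = 5.756 m²·K/W
Q = A·ΔT/R = 116 × (20.3 − (-7.74)) / 5.756 = 565.1 W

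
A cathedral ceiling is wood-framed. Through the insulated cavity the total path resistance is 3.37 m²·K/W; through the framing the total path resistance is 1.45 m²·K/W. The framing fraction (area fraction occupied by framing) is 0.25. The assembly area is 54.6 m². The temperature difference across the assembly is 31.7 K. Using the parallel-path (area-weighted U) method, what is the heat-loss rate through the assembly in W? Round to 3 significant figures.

U_eff = 0.75/3.37 + 0.25/1.45 = 0.2226 + 0.1724 = 0.395
R_eff = 1/U_eff = 2.532 m²·K/W
Q = 54.6 × 31.7 / 2.532 = 683.6 W

684 W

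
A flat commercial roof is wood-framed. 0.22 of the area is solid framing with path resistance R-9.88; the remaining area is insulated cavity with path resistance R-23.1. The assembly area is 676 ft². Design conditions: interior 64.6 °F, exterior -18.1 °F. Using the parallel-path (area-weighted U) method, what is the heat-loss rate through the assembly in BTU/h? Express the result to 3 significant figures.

U_eff = 0.78/23.1 + 0.22/9.88 = 0.03377 + 0.02227 = 0.05603
R_eff = 1/U_eff = 17.85 ft²·°F·h/BTU
Q = 676 × (64.6 − (-18.1)) / 17.85 = 3133 BTU/h

3130 BTU/h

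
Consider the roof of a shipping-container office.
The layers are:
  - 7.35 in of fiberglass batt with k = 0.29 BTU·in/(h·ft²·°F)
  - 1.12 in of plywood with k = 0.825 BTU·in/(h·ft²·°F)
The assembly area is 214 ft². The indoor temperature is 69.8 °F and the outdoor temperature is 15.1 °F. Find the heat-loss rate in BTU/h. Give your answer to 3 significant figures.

438 BTU/h

7.35/0.29 = 25.34
1.12/0.825 = 1.358
R_total = 25.34 + 1.358 = 26.7 ft²·°F·h/BTU
Q = A·ΔT/R = 214 × (69.8 − 15.1) / 26.7 = 438.4 BTU/h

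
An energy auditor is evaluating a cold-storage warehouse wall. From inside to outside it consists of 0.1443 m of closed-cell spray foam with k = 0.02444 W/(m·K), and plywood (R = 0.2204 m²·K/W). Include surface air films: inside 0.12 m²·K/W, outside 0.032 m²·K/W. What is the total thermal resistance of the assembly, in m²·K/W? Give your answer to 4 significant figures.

0.1443/0.02444 = 5.9043
R_total = 0.12 + 5.9043 + 0.2204 + 0.032 = 6.2767 m²·K/W

6.277 m²·K/W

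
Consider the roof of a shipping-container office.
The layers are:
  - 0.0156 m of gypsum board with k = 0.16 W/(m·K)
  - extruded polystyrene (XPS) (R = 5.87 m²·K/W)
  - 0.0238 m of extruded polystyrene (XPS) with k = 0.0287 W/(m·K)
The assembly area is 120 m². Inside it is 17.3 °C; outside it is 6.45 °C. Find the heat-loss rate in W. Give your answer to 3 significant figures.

0.0156/0.16 = 0.0975
0.0238/0.0287 = 0.8293
R_total = 0.0975 + 5.87 + 0.8293 = 6.797 m²·K/W
Q = A·ΔT/R = 120 × (17.3 − 6.45) / 6.797 = 191.6 W

192 W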